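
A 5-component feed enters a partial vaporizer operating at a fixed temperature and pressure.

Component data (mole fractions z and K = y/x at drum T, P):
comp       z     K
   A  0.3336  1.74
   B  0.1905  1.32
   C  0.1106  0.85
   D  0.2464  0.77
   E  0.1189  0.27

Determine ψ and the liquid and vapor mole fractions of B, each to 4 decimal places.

Material balance + equilibrium reduce to Σ zᵢ(Kᵢ−1)/(1+ψ(Kᵢ−1)) = 0.
Feasibility: ΣzᵢKᵢ = 1.1478, Σzᵢ/Kᵢ = 1.2265 — both > 1, two phases present.
Iterate (Newton) starting at ψ = 0.42:
  ψ = 0.4200: g = 0.03646, g' = -0.2721 → ψ = 0.5540
  ψ = 0.5540: g = -0.00191, g' = -0.3047 → ψ = 0.5477
Converged at ψ = 0.5477.
Compositions from xᵢ = zᵢ/(1+ψ(Kᵢ−1)), yᵢ = Kᵢxᵢ:
  A: x = 0.2374, y = 0.4131
  B: x = 0.1621, y = 0.2140
  C: x = 0.1205, y = 0.1024
  D: x = 0.2819, y = 0.2171
  E: x = 0.1981, y = 0.0535

ψ = 0.5477, x_B = 0.1621, y_B = 0.2140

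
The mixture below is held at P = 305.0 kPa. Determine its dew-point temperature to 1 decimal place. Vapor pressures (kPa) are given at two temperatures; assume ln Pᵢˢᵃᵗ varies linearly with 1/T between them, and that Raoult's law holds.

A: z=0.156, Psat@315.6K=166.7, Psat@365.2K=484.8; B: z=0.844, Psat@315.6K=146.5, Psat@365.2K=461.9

T = 345.0 K

Dew-point temperature: Σzᵢ·P/Pᵢˢᵃᵗ(T) = 1. Interpolate ln Pᵢˢᵃᵗ = aᵢ + bᵢ/T.
  T = 315.6 K: ΣzᵢP/Pᵢˢᵃᵗ = 2.0426
  T = 365.2 K: ΣzᵢP/Pᵢˢᵃᵗ = 0.6555
  T = 340.4 K: ΣzᵢP/Pᵢˢᵃᵗ = 1.1100
  T = 352.8 K: ΣzᵢP/Pᵢˢᵃᵗ = 0.8451
  T = 346.6 K: ΣzᵢP/Pᵢˢᵃᵗ = 0.9662
  T = 343.5 K: ΣzᵢP/Pᵢˢᵃᵗ = 1.0350
  T = 345.1 K: ΣzᵢP/Pᵢˢᵃᵗ = 0.9987
Interpolating between 343.5 K and 345.1 K gives T ≈ 345.0 K.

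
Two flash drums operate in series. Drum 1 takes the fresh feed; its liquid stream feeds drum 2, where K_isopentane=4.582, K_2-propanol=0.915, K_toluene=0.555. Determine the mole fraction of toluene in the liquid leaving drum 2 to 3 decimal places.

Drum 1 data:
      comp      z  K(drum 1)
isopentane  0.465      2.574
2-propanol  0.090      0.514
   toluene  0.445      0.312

Drum 1:
Rachford–Rice: g(ψ₁) = Σ zᵢ(Kᵢ−1)/(1+ψ₁(Kᵢ−1)) = 0.
g(0) = ΣzᵢKᵢ − 1 = 0.382 and g(1) = 1 − Σzᵢ/Kᵢ = -0.782, so a root lies in (0, 1).
Newton–Raphson from ψ₁ = 0.5:
  ψ₁ = 0.500: g = -0.1149, g' = -0.887 → ψ₁ = 0.370
  ψ₁ = 0.370: g = -0.0019, g' = -0.871 → ψ₁ = 0.368
Converged at ψ₁ = 0.368.
Drum-1 compositions:
  isopentane: x = 0.294, y = 0.758
  2-propanol: x = 0.110, y = 0.056
  toluene: x = 0.596, y = 0.186
Drum-2 feed = drum-1 liquid: z₂ = (0.2944, 0.1096, 0.5960).
Drum 2:
Newton–Raphson from ψ₂ = 0.66:
  ψ₂ = 0.660: g = -0.0720, g' = -0.571 → ψ₂ = 0.534
  ψ₂ = 0.534: g = 0.0043, g' = -0.649 → ψ₂ = 0.541
Converged at ψ₂ = 0.541.
  isopentane: x = 0.100, y = 0.459
  2-propanol: x = 0.115, y = 0.105
  toluene: x = 0.785, y = 0.436

x_toluene (drum 2) = 0.785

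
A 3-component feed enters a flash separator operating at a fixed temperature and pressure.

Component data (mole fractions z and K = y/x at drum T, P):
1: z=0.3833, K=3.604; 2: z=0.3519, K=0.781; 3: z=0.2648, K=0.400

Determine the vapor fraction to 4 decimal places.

ψ = 0.6821

Let ψ = V/F and solve Σ zᵢ(Kᵢ−1)/(1+ψ(Kᵢ−1)) = 0.
Check two-phase: ΣzᵢKᵢ = 1.7622 > 1 and Σzᵢ/Kᵢ = 1.2189 > 1, so g(0) = 0.7622 > 0 and g(1) = -0.2189 < 0.
Newton–Raphson from ψ = 0.5:
  ψ = 0.5000: g = 0.12007, g' = -0.7063 → ψ = 0.6700
  ψ = 0.6700: g = 0.00765, g' = -0.6348 → ψ = 0.6821
Converged at ψ = 0.6821.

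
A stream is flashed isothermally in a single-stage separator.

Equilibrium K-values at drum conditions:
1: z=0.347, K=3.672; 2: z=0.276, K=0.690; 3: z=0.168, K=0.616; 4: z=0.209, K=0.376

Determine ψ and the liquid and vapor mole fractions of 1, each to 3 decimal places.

Rachford–Rice: g(ψ) = Σ zᵢ(Kᵢ−1)/(1+ψ(Kᵢ−1)) = 0.
Check two-phase: ΣzᵢKᵢ = 1.647 > 1 and Σzᵢ/Kᵢ = 1.323 > 1, so g(0) = 0.647 > 0 and g(1) = -0.323 < 0.
Newton iteration, ψ⁰ = 0.5:
  ψ = 0.500: g = 0.0263, g' = -0.701 → ψ = 0.537
  ψ = 0.537: g = 0.0004, g' = -0.679 → ψ = 0.538
Converged at ψ = 0.538.
Compositions from xᵢ = zᵢ/(1+ψ(Kᵢ−1)), yᵢ = Kᵢxᵢ:
  1: x = 0.142, y = 0.523
  2: x = 0.331, y = 0.229
  3: x = 0.212, y = 0.130
  4: x = 0.315, y = 0.118

ψ = 0.538, x_1 = 0.142, y_1 = 0.523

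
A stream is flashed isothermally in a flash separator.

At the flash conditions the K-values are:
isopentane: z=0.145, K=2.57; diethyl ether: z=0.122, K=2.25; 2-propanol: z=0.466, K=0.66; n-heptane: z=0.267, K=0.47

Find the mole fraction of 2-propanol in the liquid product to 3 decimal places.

x_2-propanol = 0.488

Iterate (Newton) starting at V/F = 0.5:
  V/F = 0.500: g = -0.1620, g' = -0.401 → V/F = 0.096
  V/F = 0.096: g = 0.0209, g' = -0.562 → V/F = 0.134
  V/F = 0.134: g = 0.0006, g' = -0.530 → V/F = 0.135
Converged at V/F = 0.135.
Compositions from xᵢ = zᵢ/(1+V/F(Kᵢ−1)), yᵢ = Kᵢxᵢ:
  isopentane: x = 0.120, y = 0.308
  diethyl ether: x = 0.104, y = 0.235
  2-propanol: x = 0.488, y = 0.322
  n-heptane: x = 0.288, y = 0.135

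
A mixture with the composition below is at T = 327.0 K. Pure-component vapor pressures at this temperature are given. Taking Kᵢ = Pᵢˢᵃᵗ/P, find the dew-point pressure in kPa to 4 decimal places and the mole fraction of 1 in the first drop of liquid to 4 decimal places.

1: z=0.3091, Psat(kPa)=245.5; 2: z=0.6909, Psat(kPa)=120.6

At the dew point ψ → 1, so Σzᵢ/Kᵢ = 1 with Kᵢ = Pᵢˢᵃᵗ/P ⇒ 1/P = Σzᵢ/Pᵢˢᵃᵗ.
1/P = 0.3091/245.5 + 0.6909/120.6 = 0.0069879 ⇒ P = 143.1041 kPa
xᵢ = zᵢP/Pᵢˢᵃᵗ ⇒ x_1 = 0.3091·143.1041/245.5 = 0.1802

Pdew = 143.1041 kPa, x_1 = 0.1802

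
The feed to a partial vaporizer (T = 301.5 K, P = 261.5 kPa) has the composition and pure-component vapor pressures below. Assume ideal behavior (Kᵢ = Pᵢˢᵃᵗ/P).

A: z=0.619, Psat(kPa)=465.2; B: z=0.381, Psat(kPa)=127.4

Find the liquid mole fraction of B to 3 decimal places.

Raoult's law: Kᵢ = Pᵢˢᵃᵗ/P = Pᵢˢᵃᵗ/261.5.
  K_A = 465.2/261.5 = 1.77897, K_B = 127.4/261.5 = 0.48719
Rachford–Rice: g(ψ) = Σ zᵢ(Kᵢ−1)/(1+ψ(Kᵢ−1)) = 0.
g(0) = ΣzᵢKᵢ − 1 = 0.287 and g(1) = 1 − Σzᵢ/Kᵢ = -0.130, so a root lies in (0, 1).
Newton iteration, ψ⁰ = 0.68:
  ψ = 0.680: g = 0.0152, g' = -0.397 → ψ = 0.718
Converged at ψ = 0.718.
Compositions from xᵢ = zᵢ/(1+ψ(Kᵢ−1)), yᵢ = Kᵢxᵢ:
  A: x = 0.397, y = 0.706
  B: x = 0.603, y = 0.294

x_B = 0.603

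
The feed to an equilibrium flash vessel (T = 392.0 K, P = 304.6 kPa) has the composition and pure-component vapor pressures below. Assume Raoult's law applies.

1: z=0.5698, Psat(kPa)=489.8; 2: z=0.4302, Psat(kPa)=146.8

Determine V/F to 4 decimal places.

Raoult's law: Kᵢ = Pᵢˢᵃᵗ/P = Pᵢˢᵃᵗ/304.6.
  K_1 = 489.8/304.6 = 1.608011, K_2 = 146.8/304.6 = 0.481944
Rachford–Rice: g(V/F) = Σ zᵢ(Kᵢ−1)/(1+V/F(Kᵢ−1)) = 0.
g(0) = ΣzᵢKᵢ − 1 = 0.1236 and g(1) = 1 − Σzᵢ/Kᵢ = -0.2470, so a root lies in (0, 1).
Binary case is linear: z₁(K₁−1)(1+V/F(K₂−1)) + z₂(K₂−1)(1+V/F(K₁−1)) = 0
⇒ V/F = [z₁(K₁−1)+z₂(K₂−1)] / [−(K₁−1)(K₂−1)] = 0.12358/0.31498 = 0.3923

V/F = 0.3923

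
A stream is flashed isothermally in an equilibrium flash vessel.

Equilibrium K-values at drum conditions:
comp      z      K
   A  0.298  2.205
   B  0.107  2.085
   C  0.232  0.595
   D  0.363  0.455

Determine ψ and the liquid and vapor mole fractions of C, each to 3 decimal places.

ψ = 0.316, x_C = 0.266, y_C = 0.158

Let ψ = V/F and solve Σ zᵢ(Kᵢ−1)/(1+ψ(Kᵢ−1)) = 0.
Feasibility: ΣzᵢKᵢ = 1.183, Σzᵢ/Kᵢ = 1.374 — both > 1, two phases present.
Newton–Raphson from ψ = 0.48:
  ψ = 0.480: g = -0.0807, g' = -0.485 → ψ = 0.313
  ψ = 0.313: g = 0.0011, g' = -0.505 → ψ = 0.316
Converged at ψ = 0.316.
Compositions from xᵢ = zᵢ/(1+ψ(Kᵢ−1)), yᵢ = Kᵢxᵢ:
  A: x = 0.216, y = 0.476
  B: x = 0.080, y = 0.166
  C: x = 0.266, y = 0.158
  D: x = 0.438, y = 0.199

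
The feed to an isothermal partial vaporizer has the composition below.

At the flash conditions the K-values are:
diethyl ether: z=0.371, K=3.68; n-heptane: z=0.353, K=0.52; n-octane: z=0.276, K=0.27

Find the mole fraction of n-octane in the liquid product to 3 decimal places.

x_n-octane = 0.384

Newton iteration, V/F⁰ = 0.5:
  V/F = 0.500: g = -0.1153, g' = -0.992 → V/F = 0.384
  V/F = 0.384: g = 0.0026, g' = -1.054 → V/F = 0.386
Converged at V/F = 0.386.
Compositions from xᵢ = zᵢ/(1+V/F(Kᵢ−1)), yᵢ = Kᵢxᵢ:
  diethyl ether: x = 0.182, y = 0.671
  n-heptane: x = 0.433, y = 0.225
  n-octane: x = 0.384, y = 0.104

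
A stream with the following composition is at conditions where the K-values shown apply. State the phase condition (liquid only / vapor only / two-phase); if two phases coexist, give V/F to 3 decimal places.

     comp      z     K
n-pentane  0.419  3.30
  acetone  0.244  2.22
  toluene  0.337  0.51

ΣzᵢKᵢ = 2.096; Σzᵢ/Kᵢ = 0.898.
Since Σzᵢ/Kᵢ < 1 the mixture is above its dew point — single vapor phase.

vapor only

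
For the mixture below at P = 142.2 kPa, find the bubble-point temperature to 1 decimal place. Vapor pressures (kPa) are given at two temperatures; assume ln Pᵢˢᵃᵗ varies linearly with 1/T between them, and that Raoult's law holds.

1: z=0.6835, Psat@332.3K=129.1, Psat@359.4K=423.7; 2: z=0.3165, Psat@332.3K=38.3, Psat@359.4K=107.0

Bubble-point temperature: ΣzᵢPᵢˢᵃᵗ(T) = P. Interpolate ln Pᵢˢᵃᵗ = aᵢ + bᵢ/T.
  T = 332.3 K: ΣzᵢPᵢˢᵃᵗ = 100.36 kPa
  T = 359.4 K: ΣzᵢPᵢˢᵃᵗ = 323.46 kPa
  T = 345.9 K: ΣzᵢPᵢˢᵃᵗ = 184.69 kPa
  T = 339.1 K: ΣzᵢPᵢˢᵃᵗ = 136.97 kPa
  T = 342.5 K: ΣzᵢPᵢˢᵃᵗ = 159.28 kPa
  T = 340.8 K: ΣzᵢPᵢˢᵃᵗ = 147.76 kPa
Interpolating between 339.1 K and 340.8 K gives T ≈ 339.9 K.

T = 339.9 K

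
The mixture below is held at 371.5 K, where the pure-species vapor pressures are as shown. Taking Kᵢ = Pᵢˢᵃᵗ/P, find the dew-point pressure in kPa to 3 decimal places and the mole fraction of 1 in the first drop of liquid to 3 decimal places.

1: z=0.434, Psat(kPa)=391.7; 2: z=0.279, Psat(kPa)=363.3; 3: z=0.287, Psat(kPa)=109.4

Pdew = 222.254 kPa, x_1 = 0.246

At the dew point ψ → 1, so Σzᵢ/Kᵢ = 1 with Kᵢ = Pᵢˢᵃᵗ/P ⇒ 1/P = Σzᵢ/Pᵢˢᵃᵗ.
1/P = 0.434/391.7 + 0.279/363.3 + 0.287/109.4 = 0.004499 ⇒ P = 222.254 kPa
xᵢ = zᵢP/Pᵢˢᵃᵗ ⇒ x_1 = 0.434·222.254/391.7 = 0.246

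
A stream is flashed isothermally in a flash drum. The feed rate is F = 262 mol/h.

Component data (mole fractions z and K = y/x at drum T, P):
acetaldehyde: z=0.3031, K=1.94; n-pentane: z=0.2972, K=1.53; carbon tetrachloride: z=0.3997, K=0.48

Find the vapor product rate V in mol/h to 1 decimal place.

Rachford–Rice: g(ψ) = Σ zᵢ(Kᵢ−1)/(1+ψ(Kᵢ−1)) = 0.
Feasibility: ΣzᵢKᵢ = 1.2346, Σzᵢ/Kᵢ = 1.1832 — both > 1, two phases present.
Iterate (Newton) starting at ψ = 0.5:
  ψ = 0.5000: g = 0.03747, g' = -0.3735 → ψ = 0.6003
  ψ = 0.6003: g = -0.00054, g' = -0.3859 → ψ = 0.5989
Converged at ψ = 0.5989.
Then V = ψ·F = 0.5989·262 = 156.9 mol/h and L = F − V = 105.1 mol/h.

V = 156.9 mol/h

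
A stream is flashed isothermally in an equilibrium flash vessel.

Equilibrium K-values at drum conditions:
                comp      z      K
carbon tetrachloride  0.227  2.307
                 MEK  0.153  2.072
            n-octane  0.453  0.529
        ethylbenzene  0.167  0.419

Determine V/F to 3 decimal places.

V/F = 0.246

Iterate (Newton) starting at V/F = 0.5:
  V/F = 0.500: g = -0.1296, g' = -0.500 → V/F = 0.241
  V/F = 0.241: g = 0.0025, g' = -0.539 → V/F = 0.246
Converged at V/F = 0.246.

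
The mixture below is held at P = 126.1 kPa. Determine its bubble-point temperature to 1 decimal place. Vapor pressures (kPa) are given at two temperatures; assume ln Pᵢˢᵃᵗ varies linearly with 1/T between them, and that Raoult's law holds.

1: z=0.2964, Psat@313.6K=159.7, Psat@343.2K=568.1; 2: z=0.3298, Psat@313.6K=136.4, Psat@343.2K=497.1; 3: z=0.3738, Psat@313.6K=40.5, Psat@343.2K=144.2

Bubble-point temperature: ΣzᵢPᵢˢᵃᵗ(T) = P. Interpolate ln Pᵢˢᵃᵗ = aᵢ + bᵢ/T.
  T = 313.6 K: ΣzᵢPᵢˢᵃᵗ = 107.46 kPa
  T = 343.2 K: ΣzᵢPᵢˢᵃᵗ = 386.23 kPa
  T = 328.4 K: ΣzᵢPᵢˢᵃᵗ = 209.68 kPa
  T = 321.0 K: ΣzᵢPᵢˢᵃᵗ = 151.27 kPa
  T = 317.3 K: ΣzᵢPᵢˢᵃᵗ = 127.75 kPa
  T = 315.5 K: ΣzᵢPᵢˢᵃᵗ = 117.50 kPa
Interpolating between 315.5 K and 317.3 K gives T ≈ 317.0 K.

T = 317.0 K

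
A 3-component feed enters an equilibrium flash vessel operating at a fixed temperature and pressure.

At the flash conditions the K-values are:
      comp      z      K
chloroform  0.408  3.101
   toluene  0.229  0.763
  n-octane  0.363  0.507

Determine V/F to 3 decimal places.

Iterate (Newton) starting at V/F = 0.52:
  V/F = 0.520: g = 0.1071, g' = -0.588 → V/F = 0.702
  V/F = 0.702: g = 0.0074, g' = -0.519 → V/F = 0.717
Converged at V/F = 0.717.

V/F = 0.717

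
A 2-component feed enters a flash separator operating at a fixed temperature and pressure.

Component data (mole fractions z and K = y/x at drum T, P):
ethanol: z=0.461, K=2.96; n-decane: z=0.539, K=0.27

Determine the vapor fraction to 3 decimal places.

ψ = 0.357

Let ψ = V/F and solve Σ zᵢ(Kᵢ−1)/(1+ψ(Kᵢ−1)) = 0.
g(0) = ΣzᵢKᵢ − 1 = 0.510 and g(1) = 1 − Σzᵢ/Kᵢ = -1.152, so a root lies in (0, 1).
Newton iteration, ψ⁰ = 0.66:
  ψ = 0.660: g = -0.3654, g' = -1.406 → ψ = 0.400
  ψ = 0.400: g = -0.0495, g' = -1.129 → ψ = 0.356
  ψ = 0.356: g = 0.0001, g' = -1.139 → ψ = 0.357
Converged at ψ = 0.357.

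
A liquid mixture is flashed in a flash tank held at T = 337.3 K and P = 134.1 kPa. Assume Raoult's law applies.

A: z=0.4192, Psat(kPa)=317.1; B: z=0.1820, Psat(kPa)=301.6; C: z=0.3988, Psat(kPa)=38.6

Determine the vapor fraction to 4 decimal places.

ψ = 0.5441

Raoult's law: Kᵢ = Pᵢˢᵃᵗ/P = Pᵢˢᵃᵗ/134.1.
  K_A = 317.1/134.1 = 2.364653, K_B = 301.6/134.1 = 2.249068, K_C = 38.6/134.1 = 0.287845
Material balance + equilibrium reduce to Σ zᵢ(Kᵢ−1)/(1+ψ(Kᵢ−1)) = 0.
Check two-phase: ΣzᵢKᵢ = 1.5154 > 1 and Σzᵢ/Kᵢ = 1.6437 > 1, so g(0) = 0.5154 > 0 and g(1) = -0.6437 < 0.
Iterate (Newton) starting at ψ = 0.5:
  ψ = 0.5000: g = 0.03892, g' = -0.8712 → ψ = 0.5447
  ψ = 0.5447: g = -0.00054, g' = -0.8973 → ψ = 0.5441
Converged at ψ = 0.5441.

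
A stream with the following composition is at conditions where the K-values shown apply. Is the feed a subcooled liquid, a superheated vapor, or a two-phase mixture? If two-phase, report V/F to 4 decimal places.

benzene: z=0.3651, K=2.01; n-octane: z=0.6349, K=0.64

two-phase, V/F = 0.3856

ΣzᵢKᵢ = 1.1402; Σzᵢ/Kᵢ = 1.1737.
Both exceed 1, so a two-phase solution exists.
Binary case is linear: z₁(K₁−1)(1+ψ(K₂−1)) + z₂(K₂−1)(1+ψ(K₁−1)) = 0
⇒ ψ = [z₁(K₁−1)+z₂(K₂−1)] / [−(K₁−1)(K₂−1)] = 0.14019/0.36360 = 0.3856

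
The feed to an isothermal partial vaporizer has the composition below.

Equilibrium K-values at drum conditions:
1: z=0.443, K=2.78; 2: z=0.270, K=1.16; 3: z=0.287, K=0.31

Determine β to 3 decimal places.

β = 0.709

Material balance + equilibrium reduce to Σ zᵢ(Kᵢ−1)/(1+β(Kᵢ−1)) = 0.
Feasibility: ΣzᵢKᵢ = 1.634, Σzᵢ/Kᵢ = 1.318 — both > 1, two phases present.
Newton iteration, β⁰ = 0.41:
  β = 0.410: g = 0.2202, g' = -0.741 → β = 0.707
  β = 0.707: g = 0.0011, g' = -0.802 → β = 0.709
Converged at β = 0.709.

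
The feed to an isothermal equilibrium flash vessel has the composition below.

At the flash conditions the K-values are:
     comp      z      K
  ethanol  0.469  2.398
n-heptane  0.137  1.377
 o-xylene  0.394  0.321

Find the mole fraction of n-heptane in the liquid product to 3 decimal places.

x_n-heptane = 0.114

Rachford–Rice: g(ψ) = Σ zᵢ(Kᵢ−1)/(1+ψ(Kᵢ−1)) = 0.
Feasibility: ΣzᵢKᵢ = 1.440, Σzᵢ/Kᵢ = 1.522 — both > 1, two phases present.
Iterate (Newton) starting at ψ = 0.5:
  ψ = 0.500: g = 0.0243, g' = -0.748 → ψ = 0.533
  ψ = 0.533: g = -0.0002, g' = -0.760 → ψ = 0.532
Converged at ψ = 0.532.
Compositions from xᵢ = zᵢ/(1+ψ(Kᵢ−1)), yᵢ = Kᵢxᵢ:
  ethanol: x = 0.269, y = 0.645
  n-heptane: x = 0.114, y = 0.157
  o-xylene: x = 0.617, y = 0.198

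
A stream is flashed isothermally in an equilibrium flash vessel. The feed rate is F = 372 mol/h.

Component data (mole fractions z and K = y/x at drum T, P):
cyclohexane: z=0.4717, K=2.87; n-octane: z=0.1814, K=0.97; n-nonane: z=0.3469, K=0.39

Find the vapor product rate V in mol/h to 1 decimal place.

Newton iteration, β⁰ = 0.5:
  β = 0.5000: g = 0.14586, g' = -0.7079 → β = 0.7060
  β = 0.7060: g = 0.00292, g' = -0.7048 → β = 0.7102
Converged at β = 0.7102.
Then V = β·F = 0.7102·372 = 264.2 mol/h and L = F − V = 107.8 mol/h.

V = 264.2 mol/h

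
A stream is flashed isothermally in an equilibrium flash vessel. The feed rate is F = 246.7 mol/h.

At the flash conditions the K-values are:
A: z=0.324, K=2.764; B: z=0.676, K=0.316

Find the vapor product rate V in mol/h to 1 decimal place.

V = 22.3 mol/h

Rachford–Rice: g(β) = Σ zᵢ(Kᵢ−1)/(1+β(Kᵢ−1)) = 0.
g(0) = ΣzᵢKᵢ − 1 = 0.109 and g(1) = 1 − Σzᵢ/Kᵢ = -1.256, so a root lies in (0, 1).
Newton iteration, β⁰ = 0.5:
  β = 0.500: g = -0.3990, g' = -1.015 → β = 0.107
  β = 0.107: g = -0.0180, g' = -1.082 → β = 0.090
Converged at β = 0.090.
Then V = β·F = 0.0905·246.7 = 22.3 mol/h and L = F − V = 224.4 mol/h.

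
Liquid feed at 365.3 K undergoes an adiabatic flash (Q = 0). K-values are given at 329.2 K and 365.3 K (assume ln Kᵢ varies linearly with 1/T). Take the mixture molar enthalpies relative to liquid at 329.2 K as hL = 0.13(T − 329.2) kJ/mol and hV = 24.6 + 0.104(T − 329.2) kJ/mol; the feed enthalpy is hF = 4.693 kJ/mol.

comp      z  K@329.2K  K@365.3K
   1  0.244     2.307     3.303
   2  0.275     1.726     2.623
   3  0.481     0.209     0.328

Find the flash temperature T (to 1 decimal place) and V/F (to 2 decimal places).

T = 330.4 K, V/F = 0.18

Adiabatic flash: solve Rachford–Rice at each trial T, then check hF = ψ·hV(T) + (1−ψ)·hL(T).
  T = 329.2 K: K = (2.307, 1.726, 0.209), RR gives ψ = 0.169, H_out = 4.153 kJ/mol
  T = 365.3 K: K = (3.303, 2.623, 0.328), RR gives ψ = 0.521, H_out = 17.018 kJ/mol
  T = 347.2 K: K = (2.785, 2.150, 0.265), RR gives ψ = 0.368, H_out = 11.226 kJ/mol
  T = 338.2 K: K = (2.541, 1.932, 0.236), RR gives ψ = 0.278, H_out = 7.949 kJ/mol
  T = 333.7 K: K = (2.423, 1.827, 0.222), RR gives ψ = 0.227, H_out = 6.133 kJ/mol
  T = 331.4 K: K = (2.363, 1.775, 0.215), RR gives ψ = 0.198, H_out = 5.144 kJ/mol
Linear interpolation between T = 329.2 (H_out = 4.153) and T = 331.4 (H_out = 5.144) on hF = 4.693 gives T ≈ 330.4 K, at which ψ = 0.18.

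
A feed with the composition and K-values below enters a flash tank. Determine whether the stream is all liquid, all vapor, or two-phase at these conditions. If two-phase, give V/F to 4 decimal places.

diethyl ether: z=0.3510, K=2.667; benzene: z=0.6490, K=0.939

all vapor

ΣzᵢKᵢ = 1.5455; Σzᵢ/Kᵢ = 0.8228.
Since Σzᵢ/Kᵢ < 1 the mixture is above its dew point — single vapor phase.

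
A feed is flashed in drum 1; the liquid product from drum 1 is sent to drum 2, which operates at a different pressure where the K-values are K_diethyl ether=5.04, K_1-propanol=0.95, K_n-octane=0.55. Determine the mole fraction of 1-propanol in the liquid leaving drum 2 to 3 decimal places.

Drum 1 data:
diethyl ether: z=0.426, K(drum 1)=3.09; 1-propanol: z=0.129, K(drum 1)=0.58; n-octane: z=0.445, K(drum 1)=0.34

x_1-propanol (drum 2) = 0.160

Drum 1:
Let ψ₁ = V/F and solve Σ zᵢ(Kᵢ−1)/(1+ψ₁(Kᵢ−1)) = 0.
Check two-phase: ΣzᵢKᵢ = 1.542 > 1 and Σzᵢ/Kᵢ = 1.669 > 1, so g(0) = 0.542 > 0 and g(1) = -0.669 < 0.
Newton–Raphson from ψ₁ = 0.65:
  ψ₁ = 0.650: g = -0.2114, g' = -0.972 → ψ₁ = 0.433
  ψ₁ = 0.433: g = -0.0096, g' = -0.927 → ψ₁ = 0.422
Converged at ψ₁ = 0.422.
Drum-1 compositions:
  diethyl ether: x = 0.226, y = 0.699
  1-propanol: x = 0.157, y = 0.091
  n-octane: x = 0.617, y = 0.210
Drum-2 feed = drum-1 liquid: z₂ = (0.2263, 0.1568, 0.6169).
Drum 2:
Rachford–Rice: g(ψ₂) = Σ zᵢ(Kᵢ−1)/(1+ψ₂(Kᵢ−1)) = 0.
Feasibility: ΣzᵢKᵢ = 1.629, Σzᵢ/Kᵢ = 1.332 — both > 1, two phases present.
Newton iteration, ψ₂⁰ = 0.32:
  ψ₂ = 0.320: g = 0.0665, g' = -0.874 → ψ₂ = 0.396
  ψ₂ = 0.396: g = 0.0058, g' = -0.732 → ψ₂ = 0.404
Converged at ψ₂ = 0.404.
  diethyl ether: x = 0.086, y = 0.433
  1-propanol: x = 0.160, y = 0.152
  n-octane: x = 0.754, y = 0.415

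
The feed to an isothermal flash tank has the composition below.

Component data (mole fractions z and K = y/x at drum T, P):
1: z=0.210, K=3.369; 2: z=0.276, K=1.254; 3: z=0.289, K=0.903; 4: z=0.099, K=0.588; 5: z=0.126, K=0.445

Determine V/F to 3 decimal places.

Rachford–Rice: g(V/F) = Σ zᵢ(Kᵢ−1)/(1+V/F(Kᵢ−1)) = 0.
g(0) = ΣzᵢKᵢ − 1 = 0.429 and g(1) = 1 − Σzᵢ/Kᵢ = -0.054, so a root lies in (0, 1).
Newton iteration, V/F⁰ = 0.7:
  V/F = 0.700: g = 0.0449, g' = -0.320 → V/F = 0.840
  V/F = 0.840: g = 0.0001, g' = -0.323 → V/F = 0.841
Converged at V/F = 0.841.

V/F = 0.841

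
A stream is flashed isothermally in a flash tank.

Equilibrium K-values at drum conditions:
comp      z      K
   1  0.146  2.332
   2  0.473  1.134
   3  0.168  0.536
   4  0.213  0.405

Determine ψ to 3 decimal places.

Newton iteration, ψ⁰ = 0.5:
  ψ = 0.500: g = -0.1058, g' = -0.315 → ψ = 0.164
  ψ = 0.164: g = -0.0032, g' = -0.318 → ψ = 0.154
Converged at ψ = 0.154.

ψ = 0.154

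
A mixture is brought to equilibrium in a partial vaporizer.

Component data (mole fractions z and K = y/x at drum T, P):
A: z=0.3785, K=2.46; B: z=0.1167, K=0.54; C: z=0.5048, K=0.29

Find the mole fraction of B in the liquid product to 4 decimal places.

x_B = 0.1250

Iterate (Newton) starting at ψ = 0.5:
  ψ = 0.5000: g = -0.30596, g' = -0.9229 → ψ = 0.1685
  ψ = 0.1685: g = -0.02178, g' = -0.8770 → ψ = 0.1436
  ψ = 0.1436: g = 0.00022, g' = -0.8952 → ψ = 0.1439
Converged at ψ = 0.1439.
Compositions from xᵢ = zᵢ/(1+ψ(Kᵢ−1)), yᵢ = Kᵢxᵢ:
  A: x = 0.3128, y = 0.7695
  B: x = 0.1250, y = 0.0675
  C: x = 0.5622, y = 0.1630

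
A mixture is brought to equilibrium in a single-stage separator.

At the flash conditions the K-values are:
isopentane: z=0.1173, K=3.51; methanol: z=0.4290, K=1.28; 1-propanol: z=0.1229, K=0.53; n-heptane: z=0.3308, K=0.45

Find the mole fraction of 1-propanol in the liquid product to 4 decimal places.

Let ψ = V/F and solve Σ zᵢ(Kᵢ−1)/(1+ψ(Kᵢ−1)) = 0.
Feasibility: ΣzᵢKᵢ = 1.1748, Σzᵢ/Kᵢ = 1.3356 — both > 1, two phases present.
Iterate (Newton) starting at ψ = 0.69:
  ψ = 0.6900: g = -0.17026, g' = -0.4420 → ψ = 0.3048
  ψ = 0.3048: g = -0.00852, g' = -0.4472 → ψ = 0.2857
  ψ = 0.2857: g = 0.00009, g' = -0.4565 → ψ = 0.2859
Converged at ψ = 0.2859.
Compositions from xᵢ = zᵢ/(1+ψ(Kᵢ−1)), yᵢ = Kᵢxᵢ:
  isopentane: x = 0.0683, y = 0.2397
  methanol: x = 0.3972, y = 0.5084
  1-propanol: x = 0.1420, y = 0.0752
  n-heptane: x = 0.3925, y = 0.1766

x_1-propanol = 0.1420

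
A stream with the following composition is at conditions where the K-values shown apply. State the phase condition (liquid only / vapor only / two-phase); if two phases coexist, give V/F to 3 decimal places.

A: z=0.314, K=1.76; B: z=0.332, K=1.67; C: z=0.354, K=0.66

vapor only

ΣzᵢKᵢ = 1.341; Σzᵢ/Kᵢ = 0.914.
Since Σzᵢ/Kᵢ < 1 the mixture is above its dew point — single vapor phase.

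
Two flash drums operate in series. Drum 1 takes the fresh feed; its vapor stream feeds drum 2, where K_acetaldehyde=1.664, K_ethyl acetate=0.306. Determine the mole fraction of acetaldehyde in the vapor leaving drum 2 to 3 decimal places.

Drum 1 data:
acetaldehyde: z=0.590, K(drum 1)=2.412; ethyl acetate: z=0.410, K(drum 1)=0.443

y_acetaldehyde (drum 2) = 0.850

Drum 1:
Let ψ₁ = V/F and solve Σ zᵢ(Kᵢ−1)/(1+ψ₁(Kᵢ−1)) = 0.
Check two-phase: ΣzᵢKᵢ = 1.605 > 1 and Σzᵢ/Kᵢ = 1.170 > 1, so g(0) = 0.605 > 0 and g(1) = -0.170 < 0.
Newton–Raphson from ψ₁ = 0.68:
  ψ₁ = 0.680: g = 0.0574, g' = -0.636 → ψ₁ = 0.770
  ψ₁ = 0.770: g = -0.0009, g' = -0.660 → ψ₁ = 0.769
Converged at ψ₁ = 0.769.
Drum-1 compositions:
  acetaldehyde: x = 0.283, y = 0.682
  ethyl acetate: x = 0.717, y = 0.318
Drum-2 feed = drum-1 vapor: z₂ = (0.6823, 0.3177).
Drum 2:
Material balance + equilibrium reduce to Σ zᵢ(Kᵢ−1)/(1+ψ₂(Kᵢ−1)) = 0.
g(0) = ΣzᵢKᵢ − 1 = 0.233 and g(1) = 1 − Σzᵢ/Kᵢ = -0.448, so a root lies in (0, 1).
Newton–Raphson from ψ₂ = 0.5:
  ψ₂ = 0.500: g = 0.0025, g' = -0.528 → ψ₂ = 0.505
Converged at ψ₂ = 0.505.
  acetaldehyde: x = 0.511, y = 0.850
  ethyl acetate: x = 0.489, y = 0.150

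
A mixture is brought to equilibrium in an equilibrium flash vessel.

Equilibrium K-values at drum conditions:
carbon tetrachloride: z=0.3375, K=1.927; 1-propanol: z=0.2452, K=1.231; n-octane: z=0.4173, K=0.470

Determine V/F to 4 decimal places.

V/F = 0.3983

Material balance + equilibrium reduce to Σ zᵢ(Kᵢ−1)/(1+V/F(Kᵢ−1)) = 0.
Check two-phase: ΣzᵢKᵢ = 1.1483 > 1 and Σzᵢ/Kᵢ = 1.2622 > 1, so g(0) = 0.1483 > 0 and g(1) = -0.2622 < 0.
Newton iteration, V/F⁰ = 0.5:
  V/F = 0.5000: g = -0.03636, g' = -0.3629 → V/F = 0.3998
  V/F = 0.3998: g = -0.00052, g' = -0.3541 → V/F = 0.3983
Converged at V/F = 0.3983.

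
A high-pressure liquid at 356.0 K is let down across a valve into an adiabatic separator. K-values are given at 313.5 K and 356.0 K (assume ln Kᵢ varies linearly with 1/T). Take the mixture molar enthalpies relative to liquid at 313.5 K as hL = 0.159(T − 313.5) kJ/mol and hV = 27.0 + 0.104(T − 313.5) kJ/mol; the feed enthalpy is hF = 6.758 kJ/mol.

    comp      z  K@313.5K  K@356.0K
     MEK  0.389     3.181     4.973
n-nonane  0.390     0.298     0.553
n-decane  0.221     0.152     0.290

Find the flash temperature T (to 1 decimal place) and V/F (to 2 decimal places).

Adiabatic flash: solve Rachford–Rice at each trial T, then check hF = ψ·hV(T) + (1−ψ)·hL(T).
  T = 313.5 K: K = (3.181, 0.298, 0.152), RR gives ψ = 0.234, H_out = 6.325 kJ/mol
  T = 356.0 K: K = (4.973, 0.553, 0.290), RR gives ψ = 0.547, H_out = 20.242 kJ/mol
  T = 334.8 K: K = (4.036, 0.414, 0.214), RR gives ψ = 0.386, H_out = 13.346 kJ/mol
  T = 324.1 K: K = (3.595, 0.353, 0.181), RR gives ψ = 0.311, H_out = 9.903 kJ/mol
  T = 318.8 K: K = (3.385, 0.325, 0.166), RR gives ψ = 0.273, H_out = 8.145 kJ/mol
  T = 316.1 K: K = (3.280, 0.311, 0.159), RR gives ψ = 0.254, H_out = 7.227 kJ/mol
  T = 314.8 K: K = (3.231, 0.304, 0.155), RR gives ψ = 0.244, H_out = 6.779 kJ/mol
Linear interpolation between T = 313.5 (H_out = 6.325) and T = 314.8 (H_out = 6.779) on hF = 6.758 gives T ≈ 314.7 K, at which ψ = 0.24.

T = 314.7 K, V/F = 0.24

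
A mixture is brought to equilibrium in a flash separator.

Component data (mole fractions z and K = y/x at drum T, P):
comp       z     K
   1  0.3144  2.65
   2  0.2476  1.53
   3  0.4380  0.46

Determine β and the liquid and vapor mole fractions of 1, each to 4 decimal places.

β = 0.6193, x_1 = 0.1555, y_1 = 0.4121

Iterate (Newton) starting at β = 0.5:
  β = 0.5000: g = 0.06399, g' = -0.5401 → β = 0.6185
  β = 0.6185: g = 0.00046, g' = -0.5370 → β = 0.6193
Converged at β = 0.6193.
Compositions from xᵢ = zᵢ/(1+β(Kᵢ−1)), yᵢ = Kᵢxᵢ:
  1: x = 0.1555, y = 0.4121
  2: x = 0.1864, y = 0.2852
  3: x = 0.6581, y = 0.3027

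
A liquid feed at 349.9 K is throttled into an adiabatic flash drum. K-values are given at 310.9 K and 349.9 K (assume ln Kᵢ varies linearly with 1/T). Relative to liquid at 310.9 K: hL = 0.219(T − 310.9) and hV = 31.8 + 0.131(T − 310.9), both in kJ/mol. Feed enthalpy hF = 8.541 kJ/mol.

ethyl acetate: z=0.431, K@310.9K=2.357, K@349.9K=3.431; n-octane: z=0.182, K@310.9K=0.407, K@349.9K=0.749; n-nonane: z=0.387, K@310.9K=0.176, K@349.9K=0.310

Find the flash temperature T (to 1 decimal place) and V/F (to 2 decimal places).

Adiabatic flash: solve Rachford–Rice at each trial T, then check hF = ψ·hV(T) + (1−ψ)·hL(T).
  T = 310.9 K: K = (2.357, 0.407, 0.176), RR gives ψ = 0.154, H_out = 4.889 kJ/mol
  T = 349.9 K: K = (3.431, 0.749, 0.310), RR gives ψ = 0.514, H_out = 23.108 kJ/mol
  T = 330.4 K: K = (2.875, 0.562, 0.238), RR gives ψ = 0.342, H_out = 14.546 kJ/mol
  T = 320.6 K: K = (2.610, 0.480, 0.205), RR gives ψ = 0.252, H_out = 9.928 kJ/mol
  T = 315.8 K: K = (2.483, 0.443, 0.190), RR gives ψ = 0.205, H_out = 7.510 kJ/mol
  T = 318.2 K: K = (2.546, 0.461, 0.198), RR gives ψ = 0.229, H_out = 8.735 kJ/mol
Linear interpolation between T = 315.8 (H_out = 7.510) and T = 318.2 (H_out = 8.735) on hF = 8.541 gives T ≈ 317.8 K, at which ψ = 0.23.

T = 317.8 K, V/F = 0.23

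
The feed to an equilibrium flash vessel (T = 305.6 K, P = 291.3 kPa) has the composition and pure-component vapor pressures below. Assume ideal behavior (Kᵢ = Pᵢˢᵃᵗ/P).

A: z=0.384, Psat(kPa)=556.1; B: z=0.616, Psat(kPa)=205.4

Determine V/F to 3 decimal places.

Raoult's law: Kᵢ = Pᵢˢᵃᵗ/P = Pᵢˢᵃᵗ/291.3.
  K_A = 556.1/291.3 = 1.90903, K_B = 205.4/291.3 = 0.70512
Rachford–Rice: g(V/F) = Σ zᵢ(Kᵢ−1)/(1+V/F(Kᵢ−1)) = 0.
Feasibility: ΣzᵢKᵢ = 1.167, Σzᵢ/Kᵢ = 1.075 — both > 1, two phases present.
Binary case is linear: z₁(K₁−1)(1+V/F(K₂−1)) + z₂(K₂−1)(1+V/F(K₁−1)) = 0
⇒ V/F = [z₁(K₁−1)+z₂(K₂−1)] / [−(K₁−1)(K₂−1)] = 0.1674/0.2681 = 0.625

V/F = 0.625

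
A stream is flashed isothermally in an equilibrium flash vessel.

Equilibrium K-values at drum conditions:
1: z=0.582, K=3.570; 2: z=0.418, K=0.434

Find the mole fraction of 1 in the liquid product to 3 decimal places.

x_1 = 0.180

Rachford–Rice: g(V/F) = Σ zᵢ(Kᵢ−1)/(1+V/F(Kᵢ−1)) = 0.
Feasibility: ΣzᵢKᵢ = 2.259, Σzᵢ/Kᵢ = 1.126 — both > 1, two phases present.
Binary case is linear: z₁(K₁−1)(1+V/F(K₂−1)) + z₂(K₂−1)(1+V/F(K₁−1)) = 0
⇒ V/F = [z₁(K₁−1)+z₂(K₂−1)] / [−(K₁−1)(K₂−1)] = 1.2592/1.4546 = 0.866
Compositions from xᵢ = zᵢ/(1+V/F(Kᵢ−1)), yᵢ = Kᵢxᵢ:
  1: x = 0.180, y = 0.644
  2: x = 0.820, y = 0.356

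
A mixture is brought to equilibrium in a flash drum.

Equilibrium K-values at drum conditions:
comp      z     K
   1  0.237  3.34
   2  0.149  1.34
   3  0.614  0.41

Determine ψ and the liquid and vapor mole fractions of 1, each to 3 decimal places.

Material balance + equilibrium reduce to Σ zᵢ(Kᵢ−1)/(1+ψ(Kᵢ−1)) = 0.
g(0) = ΣzᵢKᵢ − 1 = 0.243 and g(1) = 1 − Σzᵢ/Kᵢ = -0.680, so a root lies in (0, 1).
Newton–Raphson from ψ = 0.68:
  ψ = 0.680: g = -0.3498, g' = -0.801 → ψ = 0.243
  ψ = 0.243: g = -0.0227, g' = -0.833 → ψ = 0.216
Converged at ψ = 0.216.
Compositions from xᵢ = zᵢ/(1+ψ(Kᵢ−1)), yᵢ = Kᵢxᵢ:
  1: x = 0.157, y = 0.525
  2: x = 0.139, y = 0.186
  3: x = 0.704, y = 0.289

ψ = 0.216, x_1 = 0.157, y_1 = 0.525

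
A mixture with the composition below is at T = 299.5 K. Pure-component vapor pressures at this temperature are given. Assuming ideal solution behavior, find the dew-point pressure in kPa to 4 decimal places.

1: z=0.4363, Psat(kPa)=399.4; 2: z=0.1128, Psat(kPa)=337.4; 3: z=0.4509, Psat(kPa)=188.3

At the dew point ψ → 1, so Σzᵢ/Kᵢ = 1 with Kᵢ = Pᵢˢᵃᵗ/P ⇒ 1/P = Σzᵢ/Pᵢˢᵃᵗ.
1/P = 0.4363/399.4 + 0.1128/337.4 + 0.4509/188.3 = 0.0038213 ⇒ P = 261.6915 kPa

Pdew = 261.6915 kPa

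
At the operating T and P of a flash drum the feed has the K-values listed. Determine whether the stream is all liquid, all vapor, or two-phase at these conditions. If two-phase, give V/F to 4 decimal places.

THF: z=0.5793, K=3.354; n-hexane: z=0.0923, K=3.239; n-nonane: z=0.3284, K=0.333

two-phase, V/F = 0.8664

ΣzᵢKᵢ = 2.3513; Σzᵢ/Kᵢ = 1.1874.
Both exceed 1, so a two-phase solution exists.
Material balance + equilibrium reduce to Σ zᵢ(Kᵢ−1)/(1+ψ(Kᵢ−1)) = 0.
Iterate (Newton) starting at ψ = 0.46:
  ψ = 0.4600: g = 0.44053, g' = -1.1563 → ψ = 0.8410
  ψ = 0.8410: g = 0.03046, g' = -1.1751 → ψ = 0.8669
  ψ = 0.8669: g = -0.00059, g' = -1.2220 → ψ = 0.8664
Converged at ψ = 0.8664.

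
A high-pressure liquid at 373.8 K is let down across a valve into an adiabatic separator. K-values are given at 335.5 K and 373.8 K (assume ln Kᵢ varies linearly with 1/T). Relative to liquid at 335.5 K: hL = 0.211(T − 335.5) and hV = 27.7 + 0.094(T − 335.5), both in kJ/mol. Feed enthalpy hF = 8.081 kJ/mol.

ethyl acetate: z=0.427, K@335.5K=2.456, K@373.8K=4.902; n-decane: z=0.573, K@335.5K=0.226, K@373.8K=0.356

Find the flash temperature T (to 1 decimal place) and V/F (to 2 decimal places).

T = 342.1 K, V/F = 0.25

Adiabatic flash: solve Rachford–Rice at each trial T, then check hF = ψ·hV(T) + (1−ψ)·hL(T).
  T = 335.5 K: K = (2.456, 0.226), RR gives ψ = 0.158, H_out = 4.380 kJ/mol
  T = 373.8 K: K = (4.902, 0.356), RR gives ψ = 0.516, H_out = 20.067 kJ/mol
  T = 354.6 K: K = (3.532, 0.287), RR gives ψ = 0.373, H_out = 13.517 kJ/mol
  T = 345.1 K: K = (2.963, 0.256), RR gives ψ = 0.282, H_out = 9.514 kJ/mol
  T = 340.3 K: K = (2.701, 0.241), RR gives ψ = 0.225, H_out = 7.131 kJ/mol
  T = 342.7 K: K = (2.830, 0.248), RR gives ψ = 0.255, H_out = 8.361 kJ/mol
  T = 341.5 K: K = (2.765, 0.244), RR gives ψ = 0.240, H_out = 7.756 kJ/mol
Linear interpolation between T = 341.5 (H_out = 7.756) and T = 342.7 (H_out = 8.361) on hF = 8.081 gives T ≈ 342.1 K, at which ψ = 0.25.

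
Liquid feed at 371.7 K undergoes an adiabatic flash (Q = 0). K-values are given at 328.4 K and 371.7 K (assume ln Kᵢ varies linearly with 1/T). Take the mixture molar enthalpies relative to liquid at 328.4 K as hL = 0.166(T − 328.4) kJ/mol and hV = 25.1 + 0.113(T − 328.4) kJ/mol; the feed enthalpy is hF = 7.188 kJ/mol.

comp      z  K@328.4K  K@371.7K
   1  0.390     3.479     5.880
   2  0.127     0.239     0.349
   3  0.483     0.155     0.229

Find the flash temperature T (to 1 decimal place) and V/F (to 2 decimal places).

Adiabatic flash: solve Rachford–Rice at each trial T, then check hF = ψ·hV(T) + (1−ψ)·hL(T).
  T = 328.4 K: K = (3.479, 0.239, 0.155), RR gives ψ = 0.225, H_out = 5.649 kJ/mol
  T = 371.7 K: K = (5.880, 0.349, 0.229), RR gives ψ = 0.397, H_out = 16.239 kJ/mol
  T = 350.0 K: K = (4.594, 0.292, 0.191), RR gives ψ = 0.325, H_out = 11.361 kJ/mol
  T = 339.2 K: K = (4.016, 0.265, 0.172), RR gives ψ = 0.280, H_out = 8.659 kJ/mol
  T = 333.8 K: K = (3.742, 0.252, 0.164), RR gives ψ = 0.254, H_out = 7.201 kJ/mol
  T = 331.1 K: K = (3.609, 0.245, 0.159), RR gives ψ = 0.240, H_out = 6.438 kJ/mol
  T = 332.5 K: K = (3.678, 0.249, 0.162), RR gives ψ = 0.247, H_out = 6.837 kJ/mol
Linear interpolation between T = 332.5 (H_out = 6.837) and T = 333.8 (H_out = 7.201) on hF = 7.188 gives T ≈ 333.8 K, at which ψ = 0.25.

T = 333.8 K, V/F = 0.25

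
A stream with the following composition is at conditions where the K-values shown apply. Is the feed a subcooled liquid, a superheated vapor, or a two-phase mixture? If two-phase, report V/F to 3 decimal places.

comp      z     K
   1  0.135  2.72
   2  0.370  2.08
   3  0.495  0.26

ΣzᵢKᵢ = 1.266; Σzᵢ/Kᵢ = 2.131.
Both exceed 1, so a two-phase solution exists.
Newton iteration, ψ⁰ = 0.5:
  ψ = 0.500: g = -0.1971, g' = -0.980 → ψ = 0.299
  ψ = 0.299: g = -0.0149, g' = -0.868 → ψ = 0.282
Converged at ψ = 0.282.

two-phase, V/F = 0.282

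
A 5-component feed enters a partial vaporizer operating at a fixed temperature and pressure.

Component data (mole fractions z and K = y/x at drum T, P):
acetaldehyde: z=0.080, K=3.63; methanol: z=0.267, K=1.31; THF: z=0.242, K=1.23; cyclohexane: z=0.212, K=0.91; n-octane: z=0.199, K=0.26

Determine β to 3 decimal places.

Material balance + equilibrium reduce to Σ zᵢ(Kᵢ−1)/(1+β(Kᵢ−1)) = 0.
Feasibility: ΣzᵢKᵢ = 1.182, Σzᵢ/Kᵢ = 1.421 — both > 1, two phases present.
Newton–Raphson from β = 0.6:
  β = 0.600: g = -0.0847, g' = -0.466 → β = 0.418
  β = 0.418: g = -0.0088, g' = -0.387 → β = 0.395
Converged at β = 0.395.

β = 0.395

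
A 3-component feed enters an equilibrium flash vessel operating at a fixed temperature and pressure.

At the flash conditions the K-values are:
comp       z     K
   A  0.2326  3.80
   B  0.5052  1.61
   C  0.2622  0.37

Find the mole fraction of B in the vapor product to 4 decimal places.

Rachford–Rice: g(β) = Σ zᵢ(Kᵢ−1)/(1+β(Kᵢ−1)) = 0.
g(0) = ΣzᵢKᵢ − 1 = 0.7943 and g(1) = 1 − Σzᵢ/Kᵢ = -0.0836, so a root lies in (0, 1).
Newton iteration, β⁰ = 0.31:
  β = 0.3100: g = 0.40254, g' = -0.8163 → β = 0.8031
  β = 0.8031: g = 0.07293, g' = -0.6839 → β = 0.9098
  β = 0.9098: g = -0.00523, g' = -0.7939 → β = 0.9032
Converged at β = 0.9032.
Compositions from xᵢ = zᵢ/(1+β(Kᵢ−1)), yᵢ = Kᵢxᵢ:
  A: x = 0.0659, y = 0.2505
  B: x = 0.3257, y = 0.5244
  C: x = 0.6083, y = 0.2251

y_B = 0.5244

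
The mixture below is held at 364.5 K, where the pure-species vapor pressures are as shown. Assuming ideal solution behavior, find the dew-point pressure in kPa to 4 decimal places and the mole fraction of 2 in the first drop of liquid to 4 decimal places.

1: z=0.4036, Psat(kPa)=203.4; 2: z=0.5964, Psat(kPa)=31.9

Pdew = 48.3554 kPa, x_2 = 0.9040

At the dew point ψ → 1, so Σzᵢ/Kᵢ = 1 with Kᵢ = Pᵢˢᵃᵗ/P ⇒ 1/P = Σzᵢ/Pᵢˢᵃᵗ.
1/P = 0.4036/203.4 + 0.5964/31.9 = 0.0206802 ⇒ P = 48.3554 kPa
xᵢ = zᵢP/Pᵢˢᵃᵗ ⇒ x_2 = 0.5964·48.3554/31.9 = 0.9040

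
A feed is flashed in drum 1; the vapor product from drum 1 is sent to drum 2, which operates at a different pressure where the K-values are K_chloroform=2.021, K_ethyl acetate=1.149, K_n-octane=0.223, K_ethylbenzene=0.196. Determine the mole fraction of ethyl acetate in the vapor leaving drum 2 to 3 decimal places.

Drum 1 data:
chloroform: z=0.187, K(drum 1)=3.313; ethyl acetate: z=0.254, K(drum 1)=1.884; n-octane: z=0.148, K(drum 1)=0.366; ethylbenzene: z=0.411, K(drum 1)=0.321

y_ethyl acetate (drum 2) = 0.414

Drum 1:
Let ψ₁ = V/F and solve Σ zᵢ(Kᵢ−1)/(1+ψ₁(Kᵢ−1)) = 0.
Check two-phase: ΣzᵢKᵢ = 1.284 > 1 and Σzᵢ/Kᵢ = 1.876 > 1, so g(0) = 0.284 > 0 and g(1) = -0.876 < 0.
Newton–Raphson from ψ₁ = 0.61:
  ψ₁ = 0.610: g = -0.3041, g' = -0.966 → ψ₁ = 0.295
  ψ₁ = 0.295: g = -0.0294, g' = -0.865 → ψ₁ = 0.261
  ψ₁ = 0.261: g = 0.0003, g' = -0.885 → ψ₁ = 0.262
Converged at ψ₁ = 0.262.
Drum-1 compositions:
  chloroform: x = 0.117, y = 0.386
  ethyl acetate: x = 0.206, y = 0.389
  n-octane: x = 0.177, y = 0.065
  ethylbenzene: x = 0.500, y = 0.160
Drum-2 feed = drum-1 vapor: z₂ = (0.3860, 0.3887, 0.0649, 0.1604).
Drum 2:
Iterate (Newton) starting at ψ₂ = 0.5:
  ψ₂ = 0.500: g = 0.0166, g' = -0.579 → ψ₂ = 0.529
  ψ₂ = 0.529: g = -0.0003, g' = -0.604 → ψ₂ = 0.528
Converged at ψ₂ = 0.528.
  chloroform: x = 0.251, y = 0.507
  ethyl acetate: x = 0.360, y = 0.414
  n-octane: x = 0.110, y = 0.025
  ethylbenzene: x = 0.279, y = 0.055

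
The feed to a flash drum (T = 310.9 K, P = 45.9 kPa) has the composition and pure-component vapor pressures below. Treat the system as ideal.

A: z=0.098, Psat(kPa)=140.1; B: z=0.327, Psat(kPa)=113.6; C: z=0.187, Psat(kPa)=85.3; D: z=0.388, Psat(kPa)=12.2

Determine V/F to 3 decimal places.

Raoult's law: Kᵢ = Pᵢˢᵃᵗ/P = Pᵢˢᵃᵗ/45.9.
  K_A = 140.1/45.9 = 3.05229, K_B = 113.6/45.9 = 2.47495, K_C = 85.3/45.9 = 1.85839, K_D = 12.2/45.9 = 0.26580
Material balance + equilibrium reduce to Σ zᵢ(Kᵢ−1)/(1+V/F(Kᵢ−1)) = 0.
Check two-phase: ΣzᵢKᵢ = 1.559 > 1 and Σzᵢ/Kᵢ = 1.725 > 1, so g(0) = 0.559 > 0 and g(1) = -0.725 < 0.
Newton–Raphson from V/F = 0.5:
  V/F = 0.500: g = 0.0391, g' = -0.926 → V/F = 0.542
Converged at V/F = 0.542.

V/F = 0.542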